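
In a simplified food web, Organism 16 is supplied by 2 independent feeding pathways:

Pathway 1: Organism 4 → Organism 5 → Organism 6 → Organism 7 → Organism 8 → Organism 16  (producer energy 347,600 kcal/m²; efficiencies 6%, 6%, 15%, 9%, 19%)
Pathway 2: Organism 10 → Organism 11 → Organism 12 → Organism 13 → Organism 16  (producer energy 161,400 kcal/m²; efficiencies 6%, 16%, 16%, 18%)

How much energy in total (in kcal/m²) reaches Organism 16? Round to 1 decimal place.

47.8 kcal/m²

Pathway 1: 347600 × 0.06 × 0.06 × 0.15 × 0.09 × 0.19 = 3.2097384 kcal/m²
Pathway 2: 161400 × 0.06 × 0.16 × 0.16 × 0.18 = 44.623872 kcal/m²
Total at Organism 16: 3.2097384 + 44.623872 = 47.8336104 kcal/m²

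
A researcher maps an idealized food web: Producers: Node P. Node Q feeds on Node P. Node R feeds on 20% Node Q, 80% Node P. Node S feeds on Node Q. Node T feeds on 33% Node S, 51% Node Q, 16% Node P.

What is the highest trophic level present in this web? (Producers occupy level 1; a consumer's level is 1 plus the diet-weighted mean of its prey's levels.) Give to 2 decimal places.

3.17

Node Q: 1 + 1 = 2
Node R: 1 + (0.2×2 + 0.8×1) = 2.2
Node S: 1 + 2 = 3
Node T: 1 + (0.33×3 + 0.51×2 + 0.16×1) = 3.17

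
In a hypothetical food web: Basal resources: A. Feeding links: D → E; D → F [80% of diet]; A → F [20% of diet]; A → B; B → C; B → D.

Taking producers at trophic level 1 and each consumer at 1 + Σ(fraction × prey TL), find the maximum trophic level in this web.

B: 1 + 1 = 2
C: 1 + 2 = 3
D: 1 + 2 = 3
E: 1 + 3 = 4
F: 1 + (0.2×1 + 0.8×3) = 3.6

4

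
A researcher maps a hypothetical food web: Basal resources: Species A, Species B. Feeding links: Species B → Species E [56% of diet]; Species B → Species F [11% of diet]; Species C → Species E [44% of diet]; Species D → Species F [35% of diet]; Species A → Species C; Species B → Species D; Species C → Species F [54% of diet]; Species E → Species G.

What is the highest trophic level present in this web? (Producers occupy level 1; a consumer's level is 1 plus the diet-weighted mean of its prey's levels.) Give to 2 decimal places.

Species C: 1 + 1 = 2
Species D: 1 + 1 = 2
Species E: 1 + (0.56×1 + 0.44×2) = 2.44
Species F: 1 + (0.54×2 + 0.35×2 + 0.11×1) = 2.89
Species G: 1 + 2.44 = 3.44

3.44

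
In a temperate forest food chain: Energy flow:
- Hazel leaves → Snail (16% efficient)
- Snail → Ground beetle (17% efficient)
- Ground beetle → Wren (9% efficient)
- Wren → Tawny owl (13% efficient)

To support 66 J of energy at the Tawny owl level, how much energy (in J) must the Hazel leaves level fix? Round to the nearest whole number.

207391 J

Cumulative transfer efficiency: 0.16 × 0.17 × 0.09 × 0.13 = 0.00031824
Hazel leaves energy = 66 / 0.00031824 = 207391 J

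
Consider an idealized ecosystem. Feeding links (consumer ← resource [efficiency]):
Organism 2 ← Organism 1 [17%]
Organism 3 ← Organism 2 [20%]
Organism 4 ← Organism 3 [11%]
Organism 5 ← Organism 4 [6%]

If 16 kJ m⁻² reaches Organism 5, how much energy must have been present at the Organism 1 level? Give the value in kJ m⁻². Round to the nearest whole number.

71301 kJ m⁻²

Cumulative transfer efficiency: 0.17 × 0.2 × 0.11 × 0.06 = 0.0002244
Organism 1 energy = 16 / 0.0002244 = 71301 kJ m⁻²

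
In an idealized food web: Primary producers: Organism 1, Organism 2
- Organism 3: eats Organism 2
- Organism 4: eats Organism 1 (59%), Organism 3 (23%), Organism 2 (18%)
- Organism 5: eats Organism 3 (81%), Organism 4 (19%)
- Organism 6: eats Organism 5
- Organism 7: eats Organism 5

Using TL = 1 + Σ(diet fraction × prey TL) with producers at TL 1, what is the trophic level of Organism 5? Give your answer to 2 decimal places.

Organism 3: 1 + 1 = 2
Organism 4: 1 + (0.59×1 + 0.23×2 + 0.18×1) = 2.23
Organism 5: 1 + (0.81×2 + 0.19×2.23) = 3.0437
Organism 6: 1 + 3.0437 = 4.0437
Organism 7: 1 + 3.0437 = 4.0437

3.04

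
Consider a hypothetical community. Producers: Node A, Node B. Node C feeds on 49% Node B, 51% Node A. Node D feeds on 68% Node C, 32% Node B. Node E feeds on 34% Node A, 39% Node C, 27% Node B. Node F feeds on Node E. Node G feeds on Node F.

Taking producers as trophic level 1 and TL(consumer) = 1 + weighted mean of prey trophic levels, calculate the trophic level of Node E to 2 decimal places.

Node C: 1 + (0.49×1 + 0.51×1) = 2
Node D: 1 + (0.68×2 + 0.32×1) = 2.68
Node E: 1 + (0.34×1 + 0.39×2 + 0.27×1) = 2.39
Node F: 1 + 2.39 = 3.39
Node G: 1 + 3.39 = 4.39

2.39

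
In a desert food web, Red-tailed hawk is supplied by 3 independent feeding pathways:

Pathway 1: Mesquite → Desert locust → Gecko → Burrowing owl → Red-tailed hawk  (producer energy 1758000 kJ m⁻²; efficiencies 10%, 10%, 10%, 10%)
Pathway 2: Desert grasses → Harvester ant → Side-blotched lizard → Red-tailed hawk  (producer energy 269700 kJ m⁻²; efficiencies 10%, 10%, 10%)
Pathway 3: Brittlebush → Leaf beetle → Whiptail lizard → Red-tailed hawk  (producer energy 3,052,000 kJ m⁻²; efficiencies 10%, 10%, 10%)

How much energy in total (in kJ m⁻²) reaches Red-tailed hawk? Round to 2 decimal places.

Pathway 1: 1758000 × 0.1 × 0.1 × 0.1 × 0.1 = 175.8 kJ m⁻²
Pathway 2: 269700 × 0.1 × 0.1 × 0.1 = 269.7 kJ m⁻²
Pathway 3: 3052000 × 0.1 × 0.1 × 0.1 = 3052 kJ m⁻²
Total at Red-tailed hawk: 175.8 + 269.7 + 3052 = 3497.5 kJ m⁻²

3497.50 kJ m⁻²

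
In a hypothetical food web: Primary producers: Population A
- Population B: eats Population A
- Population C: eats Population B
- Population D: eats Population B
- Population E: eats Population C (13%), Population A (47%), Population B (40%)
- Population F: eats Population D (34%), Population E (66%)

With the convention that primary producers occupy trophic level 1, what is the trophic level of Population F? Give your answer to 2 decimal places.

3.78

Population B: 1 + 1 = 2
Population C: 1 + 2 = 3
Population D: 1 + 2 = 3
Population E: 1 + (0.13×3 + 0.47×1 + 0.4×2) = 2.66
Population F: 1 + (0.34×3 + 0.66×2.66) = 3.7756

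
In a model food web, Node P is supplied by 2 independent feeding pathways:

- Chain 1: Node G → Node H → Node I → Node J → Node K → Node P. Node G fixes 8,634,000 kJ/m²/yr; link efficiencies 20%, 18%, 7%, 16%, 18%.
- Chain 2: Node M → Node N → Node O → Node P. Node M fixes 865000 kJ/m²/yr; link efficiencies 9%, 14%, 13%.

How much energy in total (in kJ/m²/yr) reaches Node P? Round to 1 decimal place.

Chain 1: 8634000 × 0.2 × 0.18 × 0.07 × 0.16 × 0.18 = 626.621184 kJ/m²/yr
Chain 2: 865000 × 0.09 × 0.14 × 0.13 = 1416.87 kJ/m²/yr
Total at Node P: 626.621184 + 1416.87 = 2043.491184 kJ/m²/yr

2043.5 kJ/m²/yr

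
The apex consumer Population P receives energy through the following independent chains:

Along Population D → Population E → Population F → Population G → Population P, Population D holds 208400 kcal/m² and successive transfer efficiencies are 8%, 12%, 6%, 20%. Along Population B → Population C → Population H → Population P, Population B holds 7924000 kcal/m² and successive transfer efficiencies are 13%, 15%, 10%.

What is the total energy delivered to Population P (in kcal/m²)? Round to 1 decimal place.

Via Population D: 208400 × 0.08 × 0.12 × 0.06 × 0.2 = 24.00768 kcal/m²
Via Population B: 7924000 × 0.13 × 0.15 × 0.1 = 15451.8 kcal/m²
Total at Population P: 24.00768 + 15451.8 = 15475.80768 kcal/m²

15475.8 kcal/m²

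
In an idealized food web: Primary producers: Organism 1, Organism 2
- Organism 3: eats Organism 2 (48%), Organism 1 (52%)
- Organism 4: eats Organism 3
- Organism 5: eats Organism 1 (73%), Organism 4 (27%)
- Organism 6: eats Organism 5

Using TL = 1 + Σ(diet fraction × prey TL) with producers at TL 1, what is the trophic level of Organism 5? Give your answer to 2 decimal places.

Organism 3: 1 + (0.48×1 + 0.52×1) = 2
Organism 4: 1 + 2 = 3
Organism 5: 1 + (0.73×1 + 0.27×3) = 2.54
Organism 6: 1 + 2.54 = 3.54

2.54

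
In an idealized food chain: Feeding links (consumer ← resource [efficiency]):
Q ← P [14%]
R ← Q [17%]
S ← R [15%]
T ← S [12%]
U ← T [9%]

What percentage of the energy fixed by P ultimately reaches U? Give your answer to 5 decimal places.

0.00386%

Product of link efficiencies: 0.14 × 0.17 × 0.15 × 0.12 × 0.09 = 0.000038556
As a percentage: 0.000038556 × 100 = 0.00386%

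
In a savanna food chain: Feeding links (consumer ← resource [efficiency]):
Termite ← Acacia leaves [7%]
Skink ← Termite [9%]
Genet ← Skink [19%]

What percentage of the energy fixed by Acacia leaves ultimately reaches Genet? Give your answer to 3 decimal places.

Product of link efficiencies: 0.07 × 0.09 × 0.19 = 0.001197
As a percentage: 0.001197 × 100 = 0.120%

0.120%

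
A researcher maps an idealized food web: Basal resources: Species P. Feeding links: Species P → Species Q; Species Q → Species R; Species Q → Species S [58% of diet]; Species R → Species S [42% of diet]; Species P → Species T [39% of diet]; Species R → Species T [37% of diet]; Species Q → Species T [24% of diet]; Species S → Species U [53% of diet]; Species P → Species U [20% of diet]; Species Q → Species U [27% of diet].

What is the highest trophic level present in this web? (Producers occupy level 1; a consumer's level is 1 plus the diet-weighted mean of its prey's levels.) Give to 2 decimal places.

3.55

Species Q: 1 + 1 = 2
Species R: 1 + 2 = 3
Species S: 1 + (0.58×2 + 0.42×3) = 3.42
Species T: 1 + (0.39×1 + 0.37×3 + 0.24×2) = 2.98
Species U: 1 + (0.53×3.42 + 0.2×1 + 0.27×2) = 3.5526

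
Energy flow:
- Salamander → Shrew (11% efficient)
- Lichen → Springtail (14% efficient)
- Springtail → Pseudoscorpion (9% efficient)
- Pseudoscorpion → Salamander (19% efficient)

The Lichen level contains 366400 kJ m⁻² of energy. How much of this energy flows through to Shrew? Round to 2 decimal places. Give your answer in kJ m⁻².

Springtail: 366400 × 0.14 = 51296 kJ m⁻²
Pseudoscorpion: 51296 × 0.09 = 4616.64 kJ m⁻²
Salamander: 4616.64 × 0.19 = 877.1616 kJ m⁻²
Shrew: 877.1616 × 0.11 = 96.487776 kJ m⁻²

96.49 kJ m⁻²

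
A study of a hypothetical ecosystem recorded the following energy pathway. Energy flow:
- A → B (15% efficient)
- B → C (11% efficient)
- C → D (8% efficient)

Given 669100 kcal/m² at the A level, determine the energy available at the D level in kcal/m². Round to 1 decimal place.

883.2 kcal/m²

B: 669100 × 0.15 = 100365 kcal/m²
C: 100365 × 0.11 = 11040.15 kcal/m²
D: 11040.15 × 0.08 = 883.212 kcal/m²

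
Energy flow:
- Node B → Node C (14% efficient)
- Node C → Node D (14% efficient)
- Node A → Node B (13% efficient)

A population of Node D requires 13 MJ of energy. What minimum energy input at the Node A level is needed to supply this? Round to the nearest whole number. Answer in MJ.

5102 MJ

Cumulative transfer efficiency: 0.13 × 0.14 × 0.14 = 0.002548
Node A energy = 13 / 0.002548 = 5102 MJ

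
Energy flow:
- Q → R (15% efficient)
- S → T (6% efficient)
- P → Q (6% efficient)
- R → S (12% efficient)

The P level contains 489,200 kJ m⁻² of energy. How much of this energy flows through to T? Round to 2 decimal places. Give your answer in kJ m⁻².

31.70 kJ m⁻²

Q: 489200 × 0.06 = 29352 kJ m⁻²
R: 29352 × 0.15 = 4402.8 kJ m⁻²
S: 4402.8 × 0.12 = 528.336 kJ m⁻²
T: 528.336 × 0.06 = 31.70016 kJ m⁻²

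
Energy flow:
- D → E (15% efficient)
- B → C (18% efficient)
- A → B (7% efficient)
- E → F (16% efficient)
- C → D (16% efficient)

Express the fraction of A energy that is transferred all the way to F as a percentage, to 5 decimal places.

0.00484%

Product of link efficiencies: 0.07 × 0.18 × 0.16 × 0.15 × 0.16 = 0.000048384
As a percentage: 0.000048384 × 100 = 0.00484%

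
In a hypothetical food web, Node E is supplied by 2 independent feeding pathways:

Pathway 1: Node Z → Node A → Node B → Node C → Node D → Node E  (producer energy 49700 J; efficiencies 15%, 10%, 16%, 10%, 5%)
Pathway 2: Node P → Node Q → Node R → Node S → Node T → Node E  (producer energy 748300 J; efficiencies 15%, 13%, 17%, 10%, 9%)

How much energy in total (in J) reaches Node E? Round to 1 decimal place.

Pathway 1: 49700 × 0.15 × 0.1 × 0.16 × 0.1 × 0.05 = 0.5964 J
Pathway 2: 748300 × 0.15 × 0.13 × 0.17 × 0.1 × 0.09 = 22.3255305 J
Total at Node E: 0.5964 + 22.3255305 = 22.9219305 J

22.9 J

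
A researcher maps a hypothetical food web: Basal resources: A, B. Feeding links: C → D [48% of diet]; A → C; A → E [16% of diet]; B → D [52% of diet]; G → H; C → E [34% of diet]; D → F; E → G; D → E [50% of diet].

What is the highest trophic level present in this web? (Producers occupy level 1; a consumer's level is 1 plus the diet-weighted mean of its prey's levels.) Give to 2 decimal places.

C: 1 + 1 = 2
D: 1 + (0.48×2 + 0.52×1) = 2.48
E: 1 + (0.34×2 + 0.16×1 + 0.5×2.48) = 3.08
F: 1 + 2.48 = 3.48
G: 1 + 3.08 = 4.08
H: 1 + 4.08 = 5.08

5.08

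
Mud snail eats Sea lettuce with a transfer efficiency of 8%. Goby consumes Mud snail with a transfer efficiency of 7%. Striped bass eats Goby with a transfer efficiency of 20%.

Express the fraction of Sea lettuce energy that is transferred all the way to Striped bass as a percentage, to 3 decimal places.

0.112%

Product of link efficiencies: 0.08 × 0.07 × 0.2 = 0.00112
As a percentage: 0.00112 × 100 = 0.112%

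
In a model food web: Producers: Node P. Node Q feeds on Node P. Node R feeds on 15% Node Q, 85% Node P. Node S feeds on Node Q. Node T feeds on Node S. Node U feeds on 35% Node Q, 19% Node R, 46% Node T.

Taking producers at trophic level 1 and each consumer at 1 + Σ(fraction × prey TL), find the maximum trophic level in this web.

4

Node Q: 1 + 1 = 2
Node R: 1 + (0.15×2 + 0.85×1) = 2.15
Node S: 1 + 2 = 3
Node T: 1 + 3 = 4
Node U: 1 + (0.35×2 + 0.19×2.15 + 0.46×4) = 3.9485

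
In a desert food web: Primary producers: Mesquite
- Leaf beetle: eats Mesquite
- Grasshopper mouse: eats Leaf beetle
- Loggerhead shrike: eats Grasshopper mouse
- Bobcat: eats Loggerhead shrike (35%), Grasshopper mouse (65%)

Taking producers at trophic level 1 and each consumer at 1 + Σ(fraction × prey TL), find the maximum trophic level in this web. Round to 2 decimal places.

Leaf beetle: 1 + 1 = 2
Grasshopper mouse: 1 + 2 = 3
Loggerhead shrike: 1 + 3 = 4
Bobcat: 1 + (0.35×4 + 0.65×3) = 4.35

4.35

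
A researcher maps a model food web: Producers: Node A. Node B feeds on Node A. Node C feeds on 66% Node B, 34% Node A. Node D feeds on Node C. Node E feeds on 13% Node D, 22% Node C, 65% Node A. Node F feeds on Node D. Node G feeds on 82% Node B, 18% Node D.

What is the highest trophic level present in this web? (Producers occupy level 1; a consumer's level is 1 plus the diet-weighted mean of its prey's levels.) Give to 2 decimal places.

Node B: 1 + 1 = 2
Node C: 1 + (0.66×2 + 0.34×1) = 2.66
Node D: 1 + 2.66 = 3.66
Node E: 1 + (0.13×3.66 + 0.22×2.66 + 0.65×1) = 2.711
Node F: 1 + 3.66 = 4.66
Node G: 1 + (0.82×2 + 0.18×3.66) = 3.2988

4.66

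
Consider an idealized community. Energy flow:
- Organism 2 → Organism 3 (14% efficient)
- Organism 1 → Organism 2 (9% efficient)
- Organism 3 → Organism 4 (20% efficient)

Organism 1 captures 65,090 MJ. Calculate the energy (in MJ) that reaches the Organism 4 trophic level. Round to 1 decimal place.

164.0 MJ

Organism 2: 65090 × 0.09 = 5858.1 MJ
Organism 3: 5858.1 × 0.14 = 820.134 MJ
Organism 4: 820.134 × 0.2 = 164.0268 MJ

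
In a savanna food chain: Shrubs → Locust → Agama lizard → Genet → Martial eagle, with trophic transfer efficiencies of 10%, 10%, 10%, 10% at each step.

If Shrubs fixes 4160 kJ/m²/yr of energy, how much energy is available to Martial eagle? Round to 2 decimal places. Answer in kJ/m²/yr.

0.42 kJ/m²/yr

Locust: 4160 × 0.1 = 416 kJ/m²/yr
Agama lizard: 416 × 0.1 = 41.6 kJ/m²/yr
Genet: 41.6 × 0.1 = 4.16 kJ/m²/yr
Martial eagle: 4.16 × 0.1 = 0.416 kJ/m²/yr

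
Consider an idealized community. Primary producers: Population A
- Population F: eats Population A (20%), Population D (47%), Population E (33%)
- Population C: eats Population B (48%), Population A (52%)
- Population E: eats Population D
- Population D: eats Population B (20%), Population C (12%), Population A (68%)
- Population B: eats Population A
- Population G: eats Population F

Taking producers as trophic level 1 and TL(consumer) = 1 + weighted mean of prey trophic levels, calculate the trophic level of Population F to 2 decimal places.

Population B: 1 + 1 = 2
Population C: 1 + (0.48×2 + 0.52×1) = 2.48
Population D: 1 + (0.2×2 + 0.12×2.48 + 0.68×1) = 2.3776
Population E: 1 + 2.3776 = 3.3776
Population F: 1 + (0.2×1 + 0.47×2.3776 + 0.33×3.3776) = 3.43208
Population G: 1 + 3.43208 = 4.43208

3.43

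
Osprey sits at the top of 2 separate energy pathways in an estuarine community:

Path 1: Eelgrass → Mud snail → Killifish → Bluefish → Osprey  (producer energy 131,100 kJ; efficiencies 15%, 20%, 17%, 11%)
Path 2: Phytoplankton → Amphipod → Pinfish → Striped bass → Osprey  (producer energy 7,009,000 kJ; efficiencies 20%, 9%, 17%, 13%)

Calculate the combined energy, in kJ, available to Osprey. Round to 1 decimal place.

2861.7 kJ

Path 1: 131100 × 0.15 × 0.2 × 0.17 × 0.11 = 73.5471 kJ
Path 2: 7009000 × 0.2 × 0.09 × 0.17 × 0.13 = 2788.1802 kJ
Total at Osprey: 73.5471 + 2788.1802 = 2861.7273 kJ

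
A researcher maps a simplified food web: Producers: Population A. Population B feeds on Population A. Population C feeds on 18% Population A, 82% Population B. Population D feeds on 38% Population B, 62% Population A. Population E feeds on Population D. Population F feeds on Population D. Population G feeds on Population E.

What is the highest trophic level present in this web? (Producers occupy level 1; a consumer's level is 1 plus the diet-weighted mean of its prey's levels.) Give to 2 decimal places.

Population B: 1 + 1 = 2
Population C: 1 + (0.18×1 + 0.82×2) = 2.82
Population D: 1 + (0.38×2 + 0.62×1) = 2.38
Population E: 1 + 2.38 = 3.38
Population F: 1 + 2.38 = 3.38
Population G: 1 + 3.38 = 4.38

4.38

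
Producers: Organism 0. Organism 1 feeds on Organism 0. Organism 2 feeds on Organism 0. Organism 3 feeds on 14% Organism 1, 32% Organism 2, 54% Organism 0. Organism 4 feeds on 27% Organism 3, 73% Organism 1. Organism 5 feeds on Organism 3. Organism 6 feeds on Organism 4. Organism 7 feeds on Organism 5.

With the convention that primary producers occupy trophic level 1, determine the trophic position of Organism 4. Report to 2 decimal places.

Organism 1: 1 + 1 = 2
Organism 2: 1 + 1 = 2
Organism 3: 1 + (0.14×2 + 0.32×2 + 0.54×1) = 2.46
Organism 4: 1 + (0.27×2.46 + 0.73×2) = 3.1242
Organism 5: 1 + 2.46 = 3.46
Organism 6: 1 + 3.1242 = 4.1242
Organism 7: 1 + 3.46 = 4.46

3.12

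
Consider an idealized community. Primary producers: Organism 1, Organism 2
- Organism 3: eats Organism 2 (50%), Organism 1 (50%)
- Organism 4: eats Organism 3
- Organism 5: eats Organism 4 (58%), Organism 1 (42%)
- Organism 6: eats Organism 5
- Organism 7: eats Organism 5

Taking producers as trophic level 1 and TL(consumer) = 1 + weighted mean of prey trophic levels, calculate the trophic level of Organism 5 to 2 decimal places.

3.16

Organism 3: 1 + (0.5×1 + 0.5×1) = 2
Organism 4: 1 + 2 = 3
Organism 5: 1 + (0.58×3 + 0.42×1) = 3.16
Organism 6: 1 + 3.16 = 4.16
Organism 7: 1 + 3.16 = 4.16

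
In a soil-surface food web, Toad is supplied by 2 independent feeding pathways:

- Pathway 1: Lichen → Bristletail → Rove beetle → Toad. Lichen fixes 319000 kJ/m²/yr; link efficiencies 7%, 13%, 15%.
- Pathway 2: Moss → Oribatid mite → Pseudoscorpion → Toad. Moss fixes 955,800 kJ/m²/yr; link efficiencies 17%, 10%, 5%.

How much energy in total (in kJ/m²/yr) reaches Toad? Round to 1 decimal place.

1247.9 kJ/m²/yr

Pathway 1: 319000 × 0.07 × 0.13 × 0.15 = 435.435 kJ/m²/yr
Pathway 2: 955800 × 0.17 × 0.1 × 0.05 = 812.43 kJ/m²/yr
Total at Toad: 435.435 + 812.43 = 1247.865 kJ/m²/yr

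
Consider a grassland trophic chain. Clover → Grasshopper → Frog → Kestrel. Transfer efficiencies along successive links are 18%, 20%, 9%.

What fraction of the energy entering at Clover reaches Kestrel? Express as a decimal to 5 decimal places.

Product of link efficiencies: 0.18 × 0.2 × 0.09 = 0.00324

0.00324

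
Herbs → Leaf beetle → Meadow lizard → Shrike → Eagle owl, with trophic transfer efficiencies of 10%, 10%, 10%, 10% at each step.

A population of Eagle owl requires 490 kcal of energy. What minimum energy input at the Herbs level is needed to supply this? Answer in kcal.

4900000 kcal

Cumulative transfer efficiency: 0.1 × 0.1 × 0.1 × 0.1 = 0.0001
Herbs energy = 490 / 0.0001 = 4900000 kcal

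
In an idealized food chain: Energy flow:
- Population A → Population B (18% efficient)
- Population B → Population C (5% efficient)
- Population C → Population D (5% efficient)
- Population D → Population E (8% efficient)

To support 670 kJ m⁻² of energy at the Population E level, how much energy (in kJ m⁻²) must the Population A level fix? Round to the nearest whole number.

Cumulative transfer efficiency: 0.18 × 0.05 × 0.05 × 0.08 = 0.000036
Population A energy = 670 / 0.000036 = 18611111 kJ m⁻²

18611111 kJ m⁻²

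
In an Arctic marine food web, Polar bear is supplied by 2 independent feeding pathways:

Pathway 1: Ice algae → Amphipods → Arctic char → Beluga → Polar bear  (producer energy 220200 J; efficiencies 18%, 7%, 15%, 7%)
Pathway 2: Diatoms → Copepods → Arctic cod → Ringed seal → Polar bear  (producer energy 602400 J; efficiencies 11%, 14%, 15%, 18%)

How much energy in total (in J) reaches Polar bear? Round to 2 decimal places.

279.61 J

Pathway 1: 220200 × 0.18 × 0.07 × 0.15 × 0.07 = 29.13246 J
Pathway 2: 602400 × 0.11 × 0.14 × 0.15 × 0.18 = 250.47792 J
Total at Polar bear: 29.13246 + 250.47792 = 279.61038 J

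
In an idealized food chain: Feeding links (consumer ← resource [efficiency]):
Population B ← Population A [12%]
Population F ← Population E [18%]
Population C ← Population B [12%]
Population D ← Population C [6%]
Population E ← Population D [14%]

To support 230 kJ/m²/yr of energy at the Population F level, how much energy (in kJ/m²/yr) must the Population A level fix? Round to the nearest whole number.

10563639 kJ/m²/yr

Cumulative transfer efficiency: 0.12 × 0.12 × 0.06 × 0.14 × 0.18 = 0.0000217728
Population A energy = 230 / 0.0000217728 = 10563639 kJ/m²/yr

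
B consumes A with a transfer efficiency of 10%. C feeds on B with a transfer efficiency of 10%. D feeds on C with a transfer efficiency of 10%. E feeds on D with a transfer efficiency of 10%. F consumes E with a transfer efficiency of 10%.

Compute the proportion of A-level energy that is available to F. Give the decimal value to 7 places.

Product of link efficiencies: 0.1 × 0.1 × 0.1 × 0.1 × 0.1 = 0.00001

0.0000100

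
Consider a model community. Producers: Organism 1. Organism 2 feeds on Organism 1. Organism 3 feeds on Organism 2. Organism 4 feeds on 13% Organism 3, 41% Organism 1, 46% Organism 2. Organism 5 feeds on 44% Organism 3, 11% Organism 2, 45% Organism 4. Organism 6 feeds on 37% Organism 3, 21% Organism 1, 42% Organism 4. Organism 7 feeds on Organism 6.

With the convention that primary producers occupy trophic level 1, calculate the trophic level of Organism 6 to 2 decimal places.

Organism 2: 1 + 1 = 2
Organism 3: 1 + 2 = 3
Organism 4: 1 + (0.13×3 + 0.41×1 + 0.46×2) = 2.72
Organism 5: 1 + (0.44×3 + 0.11×2 + 0.45×2.72) = 3.764
Organism 6: 1 + (0.37×3 + 0.21×1 + 0.42×2.72) = 3.4624
Organism 7: 1 + 3.4624 = 4.4624

3.46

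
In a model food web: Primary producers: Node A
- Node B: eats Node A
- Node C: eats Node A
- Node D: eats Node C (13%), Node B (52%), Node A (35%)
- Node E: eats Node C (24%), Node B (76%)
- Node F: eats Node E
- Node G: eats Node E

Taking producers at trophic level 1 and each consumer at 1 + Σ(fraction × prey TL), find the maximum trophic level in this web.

Node B: 1 + 1 = 2
Node C: 1 + 1 = 2
Node D: 1 + (0.13×2 + 0.52×2 + 0.35×1) = 2.65
Node E: 1 + (0.24×2 + 0.76×2) = 3
Node F: 1 + 3 = 4
Node G: 1 + 3 = 4

4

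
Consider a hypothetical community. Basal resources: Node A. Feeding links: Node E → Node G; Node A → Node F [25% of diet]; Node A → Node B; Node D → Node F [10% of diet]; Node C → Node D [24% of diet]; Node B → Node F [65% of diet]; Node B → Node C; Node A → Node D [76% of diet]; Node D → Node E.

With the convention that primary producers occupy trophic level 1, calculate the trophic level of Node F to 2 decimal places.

Node B: 1 + 1 = 2
Node C: 1 + 2 = 3
Node D: 1 + (0.76×1 + 0.24×3) = 2.48
Node E: 1 + 2.48 = 3.48
Node F: 1 + (0.1×2.48 + 0.25×1 + 0.65×2) = 2.798
Node G: 1 + 3.48 = 4.48

2.80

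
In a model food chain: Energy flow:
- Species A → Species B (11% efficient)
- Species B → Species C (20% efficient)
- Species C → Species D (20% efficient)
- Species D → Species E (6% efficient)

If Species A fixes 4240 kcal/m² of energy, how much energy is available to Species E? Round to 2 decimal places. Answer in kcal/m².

1.12 kcal/m²

Species B: 4240 × 0.11 = 466.4 kcal/m²
Species C: 466.4 × 0.2 = 93.28 kcal/m²
Species D: 93.28 × 0.2 = 18.656 kcal/m²
Species E: 18.656 × 0.06 = 1.11936 kcal/m²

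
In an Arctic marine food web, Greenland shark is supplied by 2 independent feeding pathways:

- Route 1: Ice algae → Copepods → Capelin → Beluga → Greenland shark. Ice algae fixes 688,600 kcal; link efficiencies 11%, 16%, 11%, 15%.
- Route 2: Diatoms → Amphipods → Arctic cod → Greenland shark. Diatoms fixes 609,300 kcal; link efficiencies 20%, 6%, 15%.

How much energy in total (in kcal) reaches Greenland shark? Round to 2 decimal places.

1296.71 kcal

Route 1: 688600 × 0.11 × 0.16 × 0.11 × 0.15 = 199.96944 kcal
Route 2: 609300 × 0.2 × 0.06 × 0.15 = 1096.74 kcal
Total at Greenland shark: 199.96944 + 1096.74 = 1296.70944 kcal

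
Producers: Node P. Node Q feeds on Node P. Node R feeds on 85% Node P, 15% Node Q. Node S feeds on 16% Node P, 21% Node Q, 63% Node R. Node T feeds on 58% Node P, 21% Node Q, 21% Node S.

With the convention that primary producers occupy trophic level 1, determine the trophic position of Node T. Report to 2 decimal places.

2.62

Node Q: 1 + 1 = 2
Node R: 1 + (0.85×1 + 0.15×2) = 2.15
Node S: 1 + (0.16×1 + 0.21×2 + 0.63×2.15) = 2.9345
Node T: 1 + (0.58×1 + 0.21×2 + 0.21×2.9345) = 2.616245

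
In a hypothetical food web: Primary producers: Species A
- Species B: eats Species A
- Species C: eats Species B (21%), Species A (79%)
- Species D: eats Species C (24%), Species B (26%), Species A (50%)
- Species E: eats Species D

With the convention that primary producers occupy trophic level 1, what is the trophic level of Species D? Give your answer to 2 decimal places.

Species B: 1 + 1 = 2
Species C: 1 + (0.21×2 + 0.79×1) = 2.21
Species D: 1 + (0.24×2.21 + 0.26×2 + 0.5×1) = 2.5504
Species E: 1 + 2.5504 = 3.5504

2.55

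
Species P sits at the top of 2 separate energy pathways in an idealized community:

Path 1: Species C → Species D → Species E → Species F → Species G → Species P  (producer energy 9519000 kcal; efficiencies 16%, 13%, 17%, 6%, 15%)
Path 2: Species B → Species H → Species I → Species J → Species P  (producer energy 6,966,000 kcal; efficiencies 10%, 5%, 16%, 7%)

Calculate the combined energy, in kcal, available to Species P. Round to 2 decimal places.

693.03 kcal

Path 1: 9519000 × 0.16 × 0.13 × 0.17 × 0.06 × 0.15 = 302.932656 kcal
Path 2: 6966000 × 0.1 × 0.05 × 0.16 × 0.07 = 390.096 kcal
Total at Species P: 302.932656 + 390.096 = 693.028656 kcal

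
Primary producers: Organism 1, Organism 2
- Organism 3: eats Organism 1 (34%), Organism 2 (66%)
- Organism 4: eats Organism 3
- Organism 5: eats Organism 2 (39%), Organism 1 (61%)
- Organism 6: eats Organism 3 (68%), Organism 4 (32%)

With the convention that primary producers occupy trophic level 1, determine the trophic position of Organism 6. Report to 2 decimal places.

Organism 3: 1 + (0.34×1 + 0.66×1) = 2
Organism 4: 1 + 2 = 3
Organism 5: 1 + (0.39×1 + 0.61×1) = 2
Organism 6: 1 + (0.68×2 + 0.32×3) = 3.32

3.32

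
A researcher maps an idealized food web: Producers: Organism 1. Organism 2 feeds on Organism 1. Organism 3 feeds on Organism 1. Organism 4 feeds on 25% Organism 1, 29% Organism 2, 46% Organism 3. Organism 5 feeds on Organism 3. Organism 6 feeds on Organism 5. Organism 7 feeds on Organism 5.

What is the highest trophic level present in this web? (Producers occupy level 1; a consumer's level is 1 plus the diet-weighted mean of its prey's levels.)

4

Organism 2: 1 + 1 = 2
Organism 3: 1 + 1 = 2
Organism 4: 1 + (0.25×1 + 0.29×2 + 0.46×2) = 2.75
Organism 5: 1 + 2 = 3
Organism 6: 1 + 3 = 4
Organism 7: 1 + 3 = 4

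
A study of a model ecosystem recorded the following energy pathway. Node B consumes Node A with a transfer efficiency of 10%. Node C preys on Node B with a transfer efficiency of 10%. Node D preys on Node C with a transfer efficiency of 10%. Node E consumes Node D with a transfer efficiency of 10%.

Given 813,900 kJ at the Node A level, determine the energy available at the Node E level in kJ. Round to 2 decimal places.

Node B: 813900 × 0.1 = 81390 kJ
Node C: 81390 × 0.1 = 8139 kJ
Node D: 8139 × 0.1 = 813.9 kJ
Node E: 813.9 × 0.1 = 81.39 kJ

81.39 kJ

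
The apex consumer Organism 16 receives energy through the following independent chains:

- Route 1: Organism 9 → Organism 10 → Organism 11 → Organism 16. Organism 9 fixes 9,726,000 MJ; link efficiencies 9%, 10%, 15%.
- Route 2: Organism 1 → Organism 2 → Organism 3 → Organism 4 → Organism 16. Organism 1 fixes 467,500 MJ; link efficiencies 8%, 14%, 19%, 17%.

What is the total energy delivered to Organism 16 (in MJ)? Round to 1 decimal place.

Route 1: 9726000 × 0.09 × 0.1 × 0.15 = 13130.1 MJ
Route 2: 467500 × 0.08 × 0.14 × 0.19 × 0.17 = 169.1228 MJ
Total at Organism 16: 13130.1 + 169.1228 = 13299.2228 MJ

13299.2 MJ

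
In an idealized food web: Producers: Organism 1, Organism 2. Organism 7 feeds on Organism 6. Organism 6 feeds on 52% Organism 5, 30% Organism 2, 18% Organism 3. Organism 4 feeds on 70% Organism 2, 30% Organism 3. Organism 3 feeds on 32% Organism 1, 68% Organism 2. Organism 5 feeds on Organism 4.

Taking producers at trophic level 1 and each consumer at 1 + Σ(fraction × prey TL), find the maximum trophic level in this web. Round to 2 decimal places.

4.38

Organism 3: 1 + (0.32×1 + 0.68×1) = 2
Organism 4: 1 + (0.7×1 + 0.3×2) = 2.3
Organism 5: 1 + 2.3 = 3.3
Organism 6: 1 + (0.52×3.3 + 0.3×1 + 0.18×2) = 3.376
Organism 7: 1 + 3.376 = 4.376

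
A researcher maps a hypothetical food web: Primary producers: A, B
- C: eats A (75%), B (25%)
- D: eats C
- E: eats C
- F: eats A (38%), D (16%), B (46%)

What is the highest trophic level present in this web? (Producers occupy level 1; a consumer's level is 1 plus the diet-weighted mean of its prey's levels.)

C: 1 + (0.75×1 + 0.25×1) = 2
D: 1 + 2 = 3
E: 1 + 2 = 3
F: 1 + (0.38×1 + 0.16×3 + 0.46×1) = 2.32

3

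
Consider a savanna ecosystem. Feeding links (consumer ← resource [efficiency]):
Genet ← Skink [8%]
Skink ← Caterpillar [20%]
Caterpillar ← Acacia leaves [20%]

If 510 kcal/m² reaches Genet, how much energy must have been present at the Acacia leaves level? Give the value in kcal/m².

Cumulative transfer efficiency: 0.2 × 0.2 × 0.08 = 0.0032
Acacia leaves energy = 510 / 0.0032 = 159375 kcal/m²

159375 kcal/m²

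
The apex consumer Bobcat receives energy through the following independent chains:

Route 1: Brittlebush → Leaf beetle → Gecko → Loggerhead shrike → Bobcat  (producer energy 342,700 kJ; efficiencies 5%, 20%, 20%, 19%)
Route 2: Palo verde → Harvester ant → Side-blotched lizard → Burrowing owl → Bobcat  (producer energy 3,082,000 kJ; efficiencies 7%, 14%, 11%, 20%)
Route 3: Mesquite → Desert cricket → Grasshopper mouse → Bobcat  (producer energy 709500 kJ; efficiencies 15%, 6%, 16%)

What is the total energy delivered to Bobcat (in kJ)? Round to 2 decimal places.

1816.39 kJ

Route 1: 342700 × 0.05 × 0.2 × 0.2 × 0.19 = 130.226 kJ
Route 2: 3082000 × 0.07 × 0.14 × 0.11 × 0.2 = 664.4792 kJ
Route 3: 709500 × 0.15 × 0.06 × 0.16 = 1021.68 kJ
Total at Bobcat: 130.226 + 664.4792 + 1021.68 = 1816.3852 kJ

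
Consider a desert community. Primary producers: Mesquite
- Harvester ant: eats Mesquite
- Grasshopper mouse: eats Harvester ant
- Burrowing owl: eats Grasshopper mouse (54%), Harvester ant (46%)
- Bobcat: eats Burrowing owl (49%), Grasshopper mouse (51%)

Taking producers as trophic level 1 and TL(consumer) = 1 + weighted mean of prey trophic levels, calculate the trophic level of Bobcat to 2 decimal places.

Harvester ant: 1 + 1 = 2
Grasshopper mouse: 1 + 2 = 3
Burrowing owl: 1 + (0.54×3 + 0.46×2) = 3.54
Bobcat: 1 + (0.49×3.54 + 0.51×3) = 4.2646

4.26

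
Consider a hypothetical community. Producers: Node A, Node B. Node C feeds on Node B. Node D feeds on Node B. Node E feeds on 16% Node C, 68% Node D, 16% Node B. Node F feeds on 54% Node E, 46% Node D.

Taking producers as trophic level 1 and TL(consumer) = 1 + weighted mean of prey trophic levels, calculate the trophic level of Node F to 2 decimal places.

Node C: 1 + 1 = 2
Node D: 1 + 1 = 2
Node E: 1 + (0.16×2 + 0.68×2 + 0.16×1) = 2.84
Node F: 1 + (0.54×2.84 + 0.46×2) = 3.4536

3.45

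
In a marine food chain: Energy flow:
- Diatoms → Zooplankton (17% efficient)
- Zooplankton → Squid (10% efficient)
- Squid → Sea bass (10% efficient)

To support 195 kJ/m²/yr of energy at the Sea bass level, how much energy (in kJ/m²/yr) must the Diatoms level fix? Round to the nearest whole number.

Cumulative transfer efficiency: 0.17 × 0.1 × 0.1 = 0.0017
Diatoms energy = 195 / 0.0017 = 114706 kJ/m²/yr

114706 kJ/m²/yr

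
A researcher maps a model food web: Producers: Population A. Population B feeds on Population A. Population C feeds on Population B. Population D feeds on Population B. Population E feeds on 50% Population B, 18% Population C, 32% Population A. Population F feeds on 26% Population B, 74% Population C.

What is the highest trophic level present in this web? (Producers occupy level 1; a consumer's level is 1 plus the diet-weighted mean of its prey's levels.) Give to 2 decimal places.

Population B: 1 + 1 = 2
Population C: 1 + 2 = 3
Population D: 1 + 2 = 3
Population E: 1 + (0.5×2 + 0.18×3 + 0.32×1) = 2.86
Population F: 1 + (0.26×2 + 0.74×3) = 3.74

3.74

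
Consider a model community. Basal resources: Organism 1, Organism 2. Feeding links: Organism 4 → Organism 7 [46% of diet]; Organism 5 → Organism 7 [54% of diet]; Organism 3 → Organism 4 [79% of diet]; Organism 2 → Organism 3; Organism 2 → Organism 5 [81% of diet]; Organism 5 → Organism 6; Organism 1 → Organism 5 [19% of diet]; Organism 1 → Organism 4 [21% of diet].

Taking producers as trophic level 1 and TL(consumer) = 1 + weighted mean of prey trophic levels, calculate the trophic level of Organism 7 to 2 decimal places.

3.36

Organism 3: 1 + 1 = 2
Organism 4: 1 + (0.21×1 + 0.79×2) = 2.79
Organism 5: 1 + (0.81×1 + 0.19×1) = 2
Organism 6: 1 + 2 = 3
Organism 7: 1 + (0.54×2 + 0.46×2.79) = 3.3634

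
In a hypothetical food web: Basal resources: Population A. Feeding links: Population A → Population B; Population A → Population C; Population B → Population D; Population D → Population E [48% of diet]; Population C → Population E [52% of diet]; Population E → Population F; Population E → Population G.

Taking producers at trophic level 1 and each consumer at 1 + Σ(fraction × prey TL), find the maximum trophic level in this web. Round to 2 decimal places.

Population B: 1 + 1 = 2
Population C: 1 + 1 = 2
Population D: 1 + 2 = 3
Population E: 1 + (0.48×3 + 0.52×2) = 3.48
Population F: 1 + 3.48 = 4.48
Population G: 1 + 3.48 = 4.48

4.48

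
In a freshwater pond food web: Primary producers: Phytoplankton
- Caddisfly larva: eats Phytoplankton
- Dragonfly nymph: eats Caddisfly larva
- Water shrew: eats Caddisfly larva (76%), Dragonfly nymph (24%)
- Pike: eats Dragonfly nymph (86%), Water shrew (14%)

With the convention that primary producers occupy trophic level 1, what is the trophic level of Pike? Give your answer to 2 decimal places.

Caddisfly larva: 1 + 1 = 2
Dragonfly nymph: 1 + 2 = 3
Water shrew: 1 + (0.76×2 + 0.24×3) = 3.24
Pike: 1 + (0.86×3 + 0.14×3.24) = 4.0336

4.03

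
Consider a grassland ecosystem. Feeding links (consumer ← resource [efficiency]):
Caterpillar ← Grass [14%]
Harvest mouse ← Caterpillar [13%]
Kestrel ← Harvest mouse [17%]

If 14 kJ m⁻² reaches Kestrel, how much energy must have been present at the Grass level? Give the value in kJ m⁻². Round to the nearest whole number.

4525 kJ m⁻²

Cumulative transfer efficiency: 0.14 × 0.13 × 0.17 = 0.003094
Grass energy = 14 / 0.003094 = 4525 kJ m⁻²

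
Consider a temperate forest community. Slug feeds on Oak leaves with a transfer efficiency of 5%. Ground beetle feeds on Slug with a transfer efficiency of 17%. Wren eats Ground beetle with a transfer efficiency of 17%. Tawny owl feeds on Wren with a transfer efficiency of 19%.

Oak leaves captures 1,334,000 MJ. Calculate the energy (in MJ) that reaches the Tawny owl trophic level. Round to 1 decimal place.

366.2 MJ

Slug: 1334000 × 0.05 = 66700 MJ
Ground beetle: 66700 × 0.17 = 11339 MJ
Wren: 11339 × 0.17 = 1927.63 MJ
Tawny owl: 1927.63 × 0.19 = 366.2497 MJ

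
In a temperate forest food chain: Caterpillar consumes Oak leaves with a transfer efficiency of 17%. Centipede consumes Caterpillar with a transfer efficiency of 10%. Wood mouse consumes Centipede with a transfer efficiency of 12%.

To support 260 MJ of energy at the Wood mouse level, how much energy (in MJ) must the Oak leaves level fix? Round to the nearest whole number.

Cumulative transfer efficiency: 0.17 × 0.1 × 0.12 = 0.00204
Oak leaves energy = 260 / 0.00204 = 127451 MJ

127451 MJ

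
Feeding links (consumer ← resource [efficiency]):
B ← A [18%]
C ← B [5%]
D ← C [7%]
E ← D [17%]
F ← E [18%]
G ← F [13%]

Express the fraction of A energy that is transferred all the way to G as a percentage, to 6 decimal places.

0.000251%

Product of link efficiencies: 0.18 × 0.05 × 0.07 × 0.17 × 0.18 × 0.13 = 0.00000250614
As a percentage: 0.00000250614 × 100 = 0.000251%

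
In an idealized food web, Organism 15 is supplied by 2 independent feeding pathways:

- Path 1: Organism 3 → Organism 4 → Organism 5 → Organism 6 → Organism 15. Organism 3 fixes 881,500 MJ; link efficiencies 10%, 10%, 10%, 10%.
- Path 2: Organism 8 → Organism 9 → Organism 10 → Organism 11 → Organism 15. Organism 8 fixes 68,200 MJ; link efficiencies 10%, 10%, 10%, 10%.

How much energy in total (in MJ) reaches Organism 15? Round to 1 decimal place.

Path 1: 881500 × 0.1 × 0.1 × 0.1 × 0.1 = 88.15 MJ
Path 2: 68200 × 0.1 × 0.1 × 0.1 × 0.1 = 6.82 MJ
Total at Organism 15: 88.15 + 6.82 = 94.97 MJ

95.0 MJ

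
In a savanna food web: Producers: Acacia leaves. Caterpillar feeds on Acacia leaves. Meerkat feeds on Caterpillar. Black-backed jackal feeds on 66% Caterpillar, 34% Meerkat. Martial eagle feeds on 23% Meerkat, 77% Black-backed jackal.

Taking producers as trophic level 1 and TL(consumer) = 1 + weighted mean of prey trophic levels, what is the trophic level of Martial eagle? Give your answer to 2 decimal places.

Caterpillar: 1 + 1 = 2
Meerkat: 1 + 2 = 3
Black-backed jackal: 1 + (0.66×2 + 0.34×3) = 3.34
Martial eagle: 1 + (0.23×3 + 0.77×3.34) = 4.2618

4.26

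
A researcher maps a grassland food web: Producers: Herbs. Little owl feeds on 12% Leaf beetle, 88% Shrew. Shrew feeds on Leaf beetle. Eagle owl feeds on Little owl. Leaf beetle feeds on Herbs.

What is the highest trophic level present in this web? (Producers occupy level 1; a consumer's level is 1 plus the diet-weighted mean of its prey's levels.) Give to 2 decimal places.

Leaf beetle: 1 + 1 = 2
Shrew: 1 + 2 = 3
Little owl: 1 + (0.12×2 + 0.88×3) = 3.88
Eagle owl: 1 + 3.88 = 4.88

4.88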